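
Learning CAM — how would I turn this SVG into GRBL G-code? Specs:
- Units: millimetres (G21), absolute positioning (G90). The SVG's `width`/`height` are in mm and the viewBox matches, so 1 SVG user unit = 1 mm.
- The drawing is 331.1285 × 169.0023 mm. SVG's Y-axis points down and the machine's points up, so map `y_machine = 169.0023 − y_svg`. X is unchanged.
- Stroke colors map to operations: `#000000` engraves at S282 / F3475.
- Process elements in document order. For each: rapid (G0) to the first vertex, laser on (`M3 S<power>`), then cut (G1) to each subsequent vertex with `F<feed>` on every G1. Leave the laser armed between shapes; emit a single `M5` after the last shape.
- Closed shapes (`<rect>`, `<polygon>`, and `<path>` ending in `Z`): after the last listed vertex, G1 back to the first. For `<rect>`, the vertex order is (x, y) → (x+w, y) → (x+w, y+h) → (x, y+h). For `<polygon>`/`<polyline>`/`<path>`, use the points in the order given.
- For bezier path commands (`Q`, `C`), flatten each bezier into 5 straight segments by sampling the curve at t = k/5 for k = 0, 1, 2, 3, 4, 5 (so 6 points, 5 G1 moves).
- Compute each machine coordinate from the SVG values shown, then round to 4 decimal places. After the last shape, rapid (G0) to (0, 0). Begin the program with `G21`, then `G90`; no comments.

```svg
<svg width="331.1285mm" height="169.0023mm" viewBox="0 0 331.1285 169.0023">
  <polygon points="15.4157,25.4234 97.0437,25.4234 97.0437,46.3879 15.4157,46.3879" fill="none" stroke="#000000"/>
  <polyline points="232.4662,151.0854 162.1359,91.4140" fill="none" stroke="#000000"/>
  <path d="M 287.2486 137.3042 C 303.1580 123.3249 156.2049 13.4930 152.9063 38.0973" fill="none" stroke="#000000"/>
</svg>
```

G21
G90
G0 X15.4157 Y143.5789
M3 S282
G1 X97.0437 Y143.5789 F3475
G1 X97.0437 Y122.6144 F3475
G1 X15.4157 Y122.6144 F3475
G1 X15.4157 Y143.5789 F3475
G0 X232.4662 Y17.9169
M3 S282
G1 X162.1359 Y77.5883 F3475
G0 X287.2486 Y31.6981
M3 S282
G1 X279.7029 Y49.7457 F3475
G1 X247.7830 Y79.7440 F3475
G1 X206.2017 Y110.6393 F3475
G1 X169.6719 Y131.3775 F3475
G1 X152.9063 Y130.9050 F3475
M5
G0 X0.0000 Y0.0000

Since the viewBox matches the mm dimensions, user units are millimetres directly. The only transform is the Y-flip y_m = 169.0023 − y_svg.

Shape 1 is a rectangle drawn with `<polygon>`. Its stroke #000000 means engrave at S282, F3475. After flipping Y the toolpath is (15.4157,143.5789) → (97.0437,143.5789) → (97.0437,122.6144) → (15.4157,122.6144) → (15.4157,143.5789), returning to the start.

Shape 2 is a line segment drawn with `<polyline>`. Its stroke #000000 means engrave at S282, F3475. After flipping Y the toolpath is (232.4662,17.9169) → (162.1359,77.5883).

Shape 3 is a cubic bezier drawn with `<path>`. Its stroke #000000 means engrave at S282, F3475. After flipping Y the toolpath is (287.2486,31.6981) → (279.7029,49.7457) → (247.7830,79.7440) → (206.2017,110.6393) → (169.6719,131.3775) → (152.9063,130.9050).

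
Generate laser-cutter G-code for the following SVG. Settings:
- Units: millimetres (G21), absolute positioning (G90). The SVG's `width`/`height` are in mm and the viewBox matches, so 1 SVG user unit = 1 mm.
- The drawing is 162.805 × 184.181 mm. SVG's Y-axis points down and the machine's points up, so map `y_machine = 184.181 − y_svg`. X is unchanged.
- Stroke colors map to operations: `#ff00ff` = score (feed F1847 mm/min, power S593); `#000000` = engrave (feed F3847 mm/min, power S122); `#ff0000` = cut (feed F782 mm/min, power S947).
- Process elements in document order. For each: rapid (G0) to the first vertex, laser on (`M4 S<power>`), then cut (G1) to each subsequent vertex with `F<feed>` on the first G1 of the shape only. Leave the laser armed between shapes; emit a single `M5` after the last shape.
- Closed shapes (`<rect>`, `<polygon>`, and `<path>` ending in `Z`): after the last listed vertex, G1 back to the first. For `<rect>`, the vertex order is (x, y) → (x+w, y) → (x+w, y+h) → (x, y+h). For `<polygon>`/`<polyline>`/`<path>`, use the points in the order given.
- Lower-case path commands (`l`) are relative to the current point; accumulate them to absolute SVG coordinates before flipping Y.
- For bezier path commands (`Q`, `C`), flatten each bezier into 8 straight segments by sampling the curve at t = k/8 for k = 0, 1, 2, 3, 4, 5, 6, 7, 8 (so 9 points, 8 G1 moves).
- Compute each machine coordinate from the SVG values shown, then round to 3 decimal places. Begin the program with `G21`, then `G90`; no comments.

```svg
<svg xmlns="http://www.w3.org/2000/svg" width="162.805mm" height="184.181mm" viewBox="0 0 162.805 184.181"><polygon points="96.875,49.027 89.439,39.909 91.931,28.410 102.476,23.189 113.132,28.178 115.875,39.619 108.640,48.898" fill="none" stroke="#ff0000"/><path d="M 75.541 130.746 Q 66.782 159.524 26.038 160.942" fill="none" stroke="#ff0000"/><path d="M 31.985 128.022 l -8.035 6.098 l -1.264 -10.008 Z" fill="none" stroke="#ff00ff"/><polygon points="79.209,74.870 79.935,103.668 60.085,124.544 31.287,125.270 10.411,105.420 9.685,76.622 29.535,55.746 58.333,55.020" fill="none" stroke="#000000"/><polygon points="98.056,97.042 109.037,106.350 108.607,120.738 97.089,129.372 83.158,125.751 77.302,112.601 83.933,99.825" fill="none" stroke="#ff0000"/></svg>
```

1 u = 1 mm; y_m = 184.181 − y.

[1] `<polygon>` regular polygon, #ff0000→cut S947 F782: (96.875,135.154) → (89.439,144.272) → (91.931,155.771) → (102.476,160.992) → (113.132,156.003) → (115.875,144.562) → (108.640,135.283) → (96.875,135.154) (closed)

[2] `<path>` quadratic bezier, #ff0000→cut S947 F782: (75.541,53.435) → (72.851,46.668) → (69.162,40.756) → (64.474,35.699) → (58.786,31.497) → (52.098,28.150) → (44.411,25.658) → (35.724,24.021) → (26.038,23.239)

[3] `<path>` regular polygon, #ff00ff→score S593 F1847: (31.985,56.159) → (23.950,50.061) → (22.686,60.069) → (31.985,56.159) (closed)

[4] `<polygon>` regular polygon, #000000→engrave S122 F3847: (79.209,109.311) → (79.935,80.513) → (60.085,59.637) → (31.287,58.911) → (10.411,78.761) → (9.685,107.559) → (29.535,128.435) → (58.333,129.161) → (79.209,109.311) (closed)

[5] `<polygon>` regular polygon, #ff0000→cut S947 F782: (98.056,87.139) → (109.037,77.831) → (108.607,63.443) → (97.089,54.809) → (83.158,58.430) → (77.302,71.580) → (83.933,84.356) → (98.056,87.139) (closed)

G21
G90
G0 X96.875 Y135.154
M4 S947
G1 X89.439 Y144.272 F782
G1 X91.931 Y155.771
G1 X102.476 Y160.992
G1 X113.132 Y156.003
G1 X115.875 Y144.562
G1 X108.640 Y135.283
G1 X96.875 Y135.154
G0 X75.541 Y53.435
M4 S947
G1 X72.851 Y46.668 F782
G1 X69.162 Y40.756
G1 X64.474 Y35.699
G1 X58.786 Y31.497
G1 X52.098 Y28.150
G1 X44.411 Y25.658
G1 X35.724 Y24.021
G1 X26.038 Y23.239
G0 X31.985 Y56.159
M4 S593
G1 X23.950 Y50.061 F1847
G1 X22.686 Y60.069
G1 X31.985 Y56.159
G0 X79.209 Y109.311
M4 S122
G1 X79.935 Y80.513 F3847
G1 X60.085 Y59.637
G1 X31.287 Y58.911
G1 X10.411 Y78.761
G1 X9.685 Y107.559
G1 X29.535 Y128.435
G1 X58.333 Y129.161
G1 X79.209 Y109.311
G0 X98.056 Y87.139
M4 S947
G1 X109.037 Y77.831 F782
G1 X108.607 Y63.443
G1 X97.089 Y54.809
G1 X83.158 Y58.430
G1 X77.302 Y71.580
G1 X83.933 Y84.356
G1 X98.056 Y87.139
M5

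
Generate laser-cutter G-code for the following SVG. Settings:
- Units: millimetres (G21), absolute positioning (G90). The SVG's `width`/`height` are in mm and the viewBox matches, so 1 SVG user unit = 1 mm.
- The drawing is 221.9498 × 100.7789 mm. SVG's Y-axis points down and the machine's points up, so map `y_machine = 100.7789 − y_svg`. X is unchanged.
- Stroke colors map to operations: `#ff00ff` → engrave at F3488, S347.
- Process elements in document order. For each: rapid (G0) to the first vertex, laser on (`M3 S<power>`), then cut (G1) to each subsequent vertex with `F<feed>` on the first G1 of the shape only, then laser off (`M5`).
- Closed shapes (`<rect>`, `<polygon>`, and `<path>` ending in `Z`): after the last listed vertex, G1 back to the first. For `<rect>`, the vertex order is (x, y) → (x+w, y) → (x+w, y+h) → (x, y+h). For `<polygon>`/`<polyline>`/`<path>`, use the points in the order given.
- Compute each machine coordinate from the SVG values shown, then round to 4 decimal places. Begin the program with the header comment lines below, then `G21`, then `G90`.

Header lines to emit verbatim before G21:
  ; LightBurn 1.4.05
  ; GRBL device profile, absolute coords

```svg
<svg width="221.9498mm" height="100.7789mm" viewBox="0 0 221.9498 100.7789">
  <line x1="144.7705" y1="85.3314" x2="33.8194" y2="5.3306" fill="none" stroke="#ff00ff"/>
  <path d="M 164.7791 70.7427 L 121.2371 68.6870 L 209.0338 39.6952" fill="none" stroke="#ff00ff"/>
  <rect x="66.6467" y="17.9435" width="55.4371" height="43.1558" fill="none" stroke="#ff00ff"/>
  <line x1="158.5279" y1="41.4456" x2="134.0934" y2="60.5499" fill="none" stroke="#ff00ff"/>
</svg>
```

; LightBurn 1.4.05
; GRBL device profile, absolute coords
G21
G90
G0 X144.7705 Y15.4475
M3 S347
G1 X33.8194 Y95.4483 F3488
M5
G0 X164.7791 Y30.0362
M3 S347
G1 X121.2371 Y32.0919 F3488
G1 X209.0338 Y61.0837
M5
G0 X66.6467 Y82.8354
M3 S347
G1 X122.0838 Y82.8354 F3488
G1 X122.0838 Y39.6796
G1 X66.6467 Y39.6796
G1 X66.6467 Y82.8354
M5
G0 X158.5279 Y59.3333
M3 S347
G1 X134.0934 Y40.2290 F3488
M5

1 u = 1 mm; y_m = 100.7789 − y.

[1] `<line>` line segment, #ff00ff→engrave S347 F3488: (144.7705,15.4475) → (33.8194,95.4483)

[2] `<path>` open polyline, #ff00ff→engrave S347 F3488: (164.7791,30.0362) → (121.2371,32.0919) → (209.0338,61.0837)

[3] `<rect>` rectangle, #ff00ff→engrave S347 F3488: (66.6467,82.8354) → (122.0838,82.8354) → (122.0838,39.6796) → (66.6467,39.6796) → (66.6467,82.8354) (closed)

[4] `<line>` line segment, #ff00ff→engrave S347 F3488: (158.5279,59.3333) → (134.0934,40.2290)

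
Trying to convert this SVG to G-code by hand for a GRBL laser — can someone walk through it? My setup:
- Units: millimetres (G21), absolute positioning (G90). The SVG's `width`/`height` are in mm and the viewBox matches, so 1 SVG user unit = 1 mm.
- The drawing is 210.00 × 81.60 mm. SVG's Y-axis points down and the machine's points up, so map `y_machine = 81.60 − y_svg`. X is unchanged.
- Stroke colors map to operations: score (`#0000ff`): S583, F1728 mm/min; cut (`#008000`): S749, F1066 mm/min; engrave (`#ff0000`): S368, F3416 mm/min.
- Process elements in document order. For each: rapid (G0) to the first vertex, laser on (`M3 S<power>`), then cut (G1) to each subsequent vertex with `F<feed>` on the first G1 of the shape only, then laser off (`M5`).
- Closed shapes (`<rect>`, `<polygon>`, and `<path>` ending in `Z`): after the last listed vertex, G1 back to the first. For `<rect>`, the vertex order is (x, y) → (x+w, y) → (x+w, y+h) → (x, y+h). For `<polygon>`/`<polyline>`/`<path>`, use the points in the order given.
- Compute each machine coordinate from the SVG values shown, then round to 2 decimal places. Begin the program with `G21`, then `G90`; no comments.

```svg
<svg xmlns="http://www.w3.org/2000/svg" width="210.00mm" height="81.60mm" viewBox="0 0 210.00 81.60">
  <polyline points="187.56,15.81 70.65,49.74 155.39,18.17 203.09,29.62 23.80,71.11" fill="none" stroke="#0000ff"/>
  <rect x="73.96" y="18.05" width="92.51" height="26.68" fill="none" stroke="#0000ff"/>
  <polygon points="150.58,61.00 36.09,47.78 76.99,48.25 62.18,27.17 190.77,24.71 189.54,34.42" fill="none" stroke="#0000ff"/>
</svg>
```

Since the viewBox matches the mm dimensions, user units are millimetres directly. The only transform is the Y-flip y_m = 81.60 − y_svg.

Shape 1 is a open polyline drawn with `<polyline>`. Its stroke #0000ff means score at S583, F1728. After flipping Y the toolpath is (187.56,65.79) → (70.65,31.86) → (155.39,63.43) → (203.09,51.98) → (23.80,10.49).

Shape 2 is a rectangle drawn with `<rect>`. Its stroke #0000ff means score at S583, F1728. After flipping Y the toolpath is (73.96,63.55) → (166.47,63.55) → (166.47,36.87) → (73.96,36.87) → (73.96,63.55), returning to the start.

Shape 3 is a closed polygon drawn with `<polygon>`. Its stroke #0000ff means score at S583, F1728. After flipping Y the toolpath is (150.58,20.60) → (36.09,33.82) → (76.99,33.35) → (62.18,54.43) → (190.77,56.89) → (189.54,47.18) → (150.58,20.60), returning to the start.

G21
G90
G0 X187.56 Y65.79
M3 S583
G1 X70.65 Y31.86 F1728
G1 X155.39 Y63.43
G1 X203.09 Y51.98
G1 X23.80 Y10.49
M5
G0 X73.96 Y63.55
M3 S583
G1 X166.47 Y63.55 F1728
G1 X166.47 Y36.87
G1 X73.96 Y36.87
G1 X73.96 Y63.55
M5
G0 X150.58 Y20.60
M3 S583
G1 X36.09 Y33.82 F1728
G1 X76.99 Y33.35
G1 X62.18 Y54.43
G1 X190.77 Y56.89
G1 X189.54 Y47.18
G1 X150.58 Y20.60
M5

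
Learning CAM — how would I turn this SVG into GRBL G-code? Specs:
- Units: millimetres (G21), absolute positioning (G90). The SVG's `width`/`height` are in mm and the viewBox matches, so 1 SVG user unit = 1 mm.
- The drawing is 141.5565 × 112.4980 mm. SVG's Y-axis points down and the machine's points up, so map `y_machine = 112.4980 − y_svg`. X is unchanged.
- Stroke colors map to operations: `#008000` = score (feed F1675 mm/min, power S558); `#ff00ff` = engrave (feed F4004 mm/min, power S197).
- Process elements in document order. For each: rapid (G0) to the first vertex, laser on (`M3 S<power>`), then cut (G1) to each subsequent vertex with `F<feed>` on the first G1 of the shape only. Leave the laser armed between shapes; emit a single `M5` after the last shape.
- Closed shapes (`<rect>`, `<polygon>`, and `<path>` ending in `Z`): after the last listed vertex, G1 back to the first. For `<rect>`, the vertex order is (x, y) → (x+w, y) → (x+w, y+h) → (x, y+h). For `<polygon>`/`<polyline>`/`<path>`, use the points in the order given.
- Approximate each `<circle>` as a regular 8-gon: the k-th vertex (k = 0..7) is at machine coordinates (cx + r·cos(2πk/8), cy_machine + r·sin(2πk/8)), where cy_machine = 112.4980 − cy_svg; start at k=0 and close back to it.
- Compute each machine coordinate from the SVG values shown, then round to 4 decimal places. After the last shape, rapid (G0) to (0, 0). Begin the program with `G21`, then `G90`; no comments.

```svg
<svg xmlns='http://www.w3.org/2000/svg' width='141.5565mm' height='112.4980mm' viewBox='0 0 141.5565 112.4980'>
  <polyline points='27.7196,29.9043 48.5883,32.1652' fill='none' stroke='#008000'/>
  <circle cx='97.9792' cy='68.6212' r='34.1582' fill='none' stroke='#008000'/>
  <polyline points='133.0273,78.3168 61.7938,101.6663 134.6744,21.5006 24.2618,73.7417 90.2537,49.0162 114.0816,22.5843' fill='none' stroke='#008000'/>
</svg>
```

G21
G90
G0 X27.7196 Y82.5937
M3 S558
G1 X48.5883 Y80.3328 F1675
G0 X132.1374 Y43.8768
M3 S558
G1 X122.1327 Y68.0303 F1675
G1 X97.9792 Y78.0350
G1 X73.8257 Y68.0303
G1 X63.8210 Y43.8768
G1 X73.8257 Y19.7233
G1 X97.9792 Y9.7186
G1 X122.1327 Y19.7233
G1 X132.1374 Y43.8768
G0 X133.0273 Y34.1812
M3 S558
G1 X61.7938 Y10.8317 F1675
G1 X134.6744 Y90.9974
G1 X24.2618 Y38.7563
G1 X90.2537 Y63.4818
G1 X114.0816 Y89.9137
M5
G0 X0.0000 Y0.0000

viewBox `0 0 141.5565 112.4980` with mm width/height → 1 unit = 1 mm. Flip: y_m = 112.4980 − y_svg.

**Shape 1** — `<polyline>` line segment, stroke `#008000` → score (S558, F1675). Machine vertices: (27.7196,82.5937) → (48.5883,80.3328). Open path.

**Shape 2** — `<circle>` circle, stroke `#008000` → score (S558, F1675). Machine vertices: (132.1374,43.8768) → (122.1327,68.0303) → (97.9792,78.0350) → (73.8257,68.0303) → (63.8210,43.8768) → (73.8257,19.7233) → (97.9792,9.7186) → (122.1327,19.7233) → (132.1374,43.8768). Closed: final G1 returns to the first vertex.

**Shape 3** — `<polyline>` open polyline, stroke `#008000` → score (S558, F1675). Machine vertices: (133.0273,34.1812) → (61.7938,10.8317) → (134.6744,90.9974) → (24.2618,38.7563) → (90.2537,63.4818) → (114.0816,89.9137). Open path.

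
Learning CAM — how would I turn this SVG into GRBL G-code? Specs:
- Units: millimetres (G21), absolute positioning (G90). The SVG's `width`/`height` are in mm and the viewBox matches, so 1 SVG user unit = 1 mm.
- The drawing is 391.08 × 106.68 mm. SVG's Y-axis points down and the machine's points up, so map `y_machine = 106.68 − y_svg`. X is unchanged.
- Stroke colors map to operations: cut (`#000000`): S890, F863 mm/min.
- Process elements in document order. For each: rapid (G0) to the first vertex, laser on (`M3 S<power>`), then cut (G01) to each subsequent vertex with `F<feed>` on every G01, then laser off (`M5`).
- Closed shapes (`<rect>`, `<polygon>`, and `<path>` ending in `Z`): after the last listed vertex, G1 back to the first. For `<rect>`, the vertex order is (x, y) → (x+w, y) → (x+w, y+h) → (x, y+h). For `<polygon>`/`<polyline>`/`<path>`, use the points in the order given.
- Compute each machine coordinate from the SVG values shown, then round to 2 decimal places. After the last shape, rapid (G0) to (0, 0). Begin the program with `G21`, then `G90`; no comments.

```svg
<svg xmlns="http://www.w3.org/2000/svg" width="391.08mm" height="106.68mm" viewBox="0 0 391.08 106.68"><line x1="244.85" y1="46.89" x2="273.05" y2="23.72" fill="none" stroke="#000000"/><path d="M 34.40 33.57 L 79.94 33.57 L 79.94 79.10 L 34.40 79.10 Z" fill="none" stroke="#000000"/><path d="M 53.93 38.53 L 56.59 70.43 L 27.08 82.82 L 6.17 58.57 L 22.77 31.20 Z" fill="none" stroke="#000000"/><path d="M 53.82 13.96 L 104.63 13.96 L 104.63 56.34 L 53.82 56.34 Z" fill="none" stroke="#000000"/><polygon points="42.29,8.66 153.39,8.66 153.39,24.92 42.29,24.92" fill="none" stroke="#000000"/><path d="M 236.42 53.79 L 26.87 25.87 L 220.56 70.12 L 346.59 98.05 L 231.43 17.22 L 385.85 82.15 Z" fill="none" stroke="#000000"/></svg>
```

viewBox `0 0 391.08 106.68` with mm width/height → 1 unit = 1 mm. Flip: y_m = 106.68 − y_svg.

**Shape 1** — `<line>` line segment, stroke `#000000` → cut (S890, F863). Machine vertices: (244.85,59.79) → (273.05,82.96). Open path.

**Shape 2** — `<path>` rectangle, stroke `#000000` → cut (S890, F863). Machine vertices: (34.40,73.11) → (79.94,73.11) → (79.94,27.58) → (34.40,27.58) → (34.40,73.11). Closed: final G1 returns to the first vertex.

**Shape 3** — `<path>` regular polygon, stroke `#000000` → cut (S890, F863). Machine vertices: (53.93,68.15) → (56.59,36.25) → (27.08,23.86) → (6.17,48.11) → (22.77,75.48) → (53.93,68.15). Closed: final G1 returns to the first vertex.

**Shape 4** — `<path>` rectangle, stroke `#000000` → cut (S890, F863). Machine vertices: (53.82,92.72) → (104.63,92.72) → (104.63,50.34) → (53.82,50.34) → (53.82,92.72). Closed: final G1 returns to the first vertex.

**Shape 5** — `<polygon>` rectangle, stroke `#000000` → cut (S890, F863). Machine vertices: (42.29,98.02) → (153.39,98.02) → (153.39,81.76) → (42.29,81.76) → (42.29,98.02). Closed: final G1 returns to the first vertex.

**Shape 6** — `<path>` closed polygon, stroke `#000000` → cut (S890, F863). Machine vertices: (236.42,52.89) → (26.87,80.81) → (220.56,36.56) → (346.59,8.63) → (231.43,89.46) → (385.85,24.53) → (236.42,52.89). Closed: final G1 returns to the first vertex.

G21
G90
G0 X244.85 Y59.79
M3 S890
G01 X273.05 Y82.96 F863
M5
G0 X34.40 Y73.11
M3 S890
G01 X79.94 Y73.11 F863
G01 X79.94 Y27.58 F863
G01 X34.40 Y27.58 F863
G01 X34.40 Y73.11 F863
M5
G0 X53.93 Y68.15
M3 S890
G01 X56.59 Y36.25 F863
G01 X27.08 Y23.86 F863
G01 X6.17 Y48.11 F863
G01 X22.77 Y75.48 F863
G01 X53.93 Y68.15 F863
M5
G0 X53.82 Y92.72
M3 S890
G01 X104.63 Y92.72 F863
G01 X104.63 Y50.34 F863
G01 X53.82 Y50.34 F863
G01 X53.82 Y92.72 F863
M5
G0 X42.29 Y98.02
M3 S890
G01 X153.39 Y98.02 F863
G01 X153.39 Y81.76 F863
G01 X42.29 Y81.76 F863
G01 X42.29 Y98.02 F863
M5
G0 X236.42 Y52.89
M3 S890
G01 X26.87 Y80.81 F863
G01 X220.56 Y36.56 F863
G01 X346.59 Y8.63 F863
G01 X231.43 Y89.46 F863
G01 X385.85 Y24.53 F863
G01 X236.42 Y52.89 F863
M5
G0 X0.00 Y0.00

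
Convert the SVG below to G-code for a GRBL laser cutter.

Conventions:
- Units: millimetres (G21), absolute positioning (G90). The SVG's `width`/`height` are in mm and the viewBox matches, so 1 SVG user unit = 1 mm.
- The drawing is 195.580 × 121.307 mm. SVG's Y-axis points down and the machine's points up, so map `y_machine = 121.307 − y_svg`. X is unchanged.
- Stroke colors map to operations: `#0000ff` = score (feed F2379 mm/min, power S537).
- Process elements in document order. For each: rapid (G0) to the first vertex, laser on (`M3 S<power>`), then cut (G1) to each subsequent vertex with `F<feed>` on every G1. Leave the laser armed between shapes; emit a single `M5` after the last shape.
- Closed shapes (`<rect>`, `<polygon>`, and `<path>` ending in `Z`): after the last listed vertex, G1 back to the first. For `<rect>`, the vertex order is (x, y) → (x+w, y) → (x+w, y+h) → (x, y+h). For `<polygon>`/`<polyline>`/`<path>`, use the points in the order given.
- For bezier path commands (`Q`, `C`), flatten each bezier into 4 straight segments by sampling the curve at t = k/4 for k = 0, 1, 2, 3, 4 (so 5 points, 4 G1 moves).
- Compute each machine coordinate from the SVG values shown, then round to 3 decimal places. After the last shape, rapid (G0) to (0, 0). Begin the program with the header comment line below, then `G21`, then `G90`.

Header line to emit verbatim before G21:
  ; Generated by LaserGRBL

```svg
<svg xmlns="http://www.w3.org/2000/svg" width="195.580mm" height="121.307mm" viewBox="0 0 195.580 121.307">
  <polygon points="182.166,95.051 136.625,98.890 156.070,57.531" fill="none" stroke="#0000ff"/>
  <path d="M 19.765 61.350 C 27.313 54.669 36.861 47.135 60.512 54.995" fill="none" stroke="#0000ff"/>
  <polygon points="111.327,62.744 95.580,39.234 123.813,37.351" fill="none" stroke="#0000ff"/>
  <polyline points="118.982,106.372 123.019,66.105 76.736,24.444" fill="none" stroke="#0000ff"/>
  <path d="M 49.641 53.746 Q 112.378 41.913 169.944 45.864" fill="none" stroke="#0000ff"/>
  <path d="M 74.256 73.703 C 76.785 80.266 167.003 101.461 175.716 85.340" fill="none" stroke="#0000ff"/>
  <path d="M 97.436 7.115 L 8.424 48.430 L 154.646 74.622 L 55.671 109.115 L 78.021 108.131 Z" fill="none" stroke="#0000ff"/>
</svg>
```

; Generated by LaserGRBL
G21
G90
G0 X182.166 Y26.256
M3 S537
G1 X136.625 Y22.417 F2379
G1 X156.070 Y63.776 F2379
G1 X182.166 Y26.256 F2379
G0 X19.765 Y59.957
M3 S537
G1 X25.990 Y64.874 F2379
G1 X34.100 Y68.587 F2379
G1 X45.229 Y69.574 F2379
G1 X60.512 Y66.312 F2379
G0 X111.327 Y58.563
M3 S537
G1 X95.580 Y82.073 F2379
G1 X123.813 Y83.956 F2379
G1 X111.327 Y58.563 F2379
G0 X118.982 Y14.935
M3 S537
G1 X123.019 Y55.202 F2379
G1 X76.736 Y96.863 F2379
G0 X49.641 Y67.561
M3 S537
G1 X80.686 Y72.491 F2379
G1 X111.085 Y75.448 F2379
G1 X140.838 Y76.432 F2379
G1 X169.944 Y75.443 F2379
G0 X74.256 Y47.604
M3 S537
G1 X89.951 Y40.750 F2379
G1 X122.667 Y33.279 F2379
G1 X156.543 Y30.061 F2379
G1 X175.716 Y35.967 F2379
G0 X97.436 Y114.192
M3 S537
G1 X8.424 Y72.877 F2379
G1 X154.646 Y46.685 F2379
G1 X55.671 Y12.192 F2379
G1 X78.021 Y13.176 F2379
G1 X97.436 Y114.192 F2379
M5
G0 X0.000 Y0.000

Since the viewBox matches the mm dimensions, user units are millimetres directly. The only transform is the Y-flip y_m = 121.307 − y_svg.

Shape 1 is a regular polygon drawn with `<polygon>`. Its stroke #0000ff means score at S537, F2379. After flipping Y the toolpath is (182.166,26.256) → (136.625,22.417) → (156.070,63.776) → (182.166,26.256), returning to the start.

Shape 2 is a cubic bezier drawn with `<path>`. Its stroke #0000ff means score at S537, F2379. After flipping Y the toolpath is (19.765,59.957) → (25.990,64.874) → (34.100,68.587) → (45.229,69.574) → (60.512,66.312).

Shape 3 is a regular polygon drawn with `<polygon>`. Its stroke #0000ff means score at S537, F2379. After flipping Y the toolpath is (111.327,58.563) → (95.580,82.073) → (123.813,83.956) → (111.327,58.563), returning to the start.

Shape 4 is a open polyline drawn with `<polyline>`. Its stroke #0000ff means score at S537, F2379. After flipping Y the toolpath is (118.982,14.935) → (123.019,55.202) → (76.736,96.863).

Shape 5 is a quadratic bezier drawn with `<path>`. Its stroke #0000ff means score at S537, F2379. After flipping Y the toolpath is (49.641,67.561) → (80.686,72.491) → (111.085,75.448) → (140.838,76.432) → (169.944,75.443).

Shape 6 is a cubic bezier drawn with `<path>`. Its stroke #0000ff means score at S537, F2379. After flipping Y the toolpath is (74.256,47.604) → (89.951,40.750) → (122.667,33.279) → (156.543,30.061) → (175.716,35.967).

Shape 7 is a closed polygon drawn with `<path>`. Its stroke #0000ff means score at S537, F2379. After flipping Y the toolpath is (97.436,114.192) → (8.424,72.877) → (154.646,46.685) → (55.671,12.192) → (78.021,13.176) → (97.436,114.192), returning to the start.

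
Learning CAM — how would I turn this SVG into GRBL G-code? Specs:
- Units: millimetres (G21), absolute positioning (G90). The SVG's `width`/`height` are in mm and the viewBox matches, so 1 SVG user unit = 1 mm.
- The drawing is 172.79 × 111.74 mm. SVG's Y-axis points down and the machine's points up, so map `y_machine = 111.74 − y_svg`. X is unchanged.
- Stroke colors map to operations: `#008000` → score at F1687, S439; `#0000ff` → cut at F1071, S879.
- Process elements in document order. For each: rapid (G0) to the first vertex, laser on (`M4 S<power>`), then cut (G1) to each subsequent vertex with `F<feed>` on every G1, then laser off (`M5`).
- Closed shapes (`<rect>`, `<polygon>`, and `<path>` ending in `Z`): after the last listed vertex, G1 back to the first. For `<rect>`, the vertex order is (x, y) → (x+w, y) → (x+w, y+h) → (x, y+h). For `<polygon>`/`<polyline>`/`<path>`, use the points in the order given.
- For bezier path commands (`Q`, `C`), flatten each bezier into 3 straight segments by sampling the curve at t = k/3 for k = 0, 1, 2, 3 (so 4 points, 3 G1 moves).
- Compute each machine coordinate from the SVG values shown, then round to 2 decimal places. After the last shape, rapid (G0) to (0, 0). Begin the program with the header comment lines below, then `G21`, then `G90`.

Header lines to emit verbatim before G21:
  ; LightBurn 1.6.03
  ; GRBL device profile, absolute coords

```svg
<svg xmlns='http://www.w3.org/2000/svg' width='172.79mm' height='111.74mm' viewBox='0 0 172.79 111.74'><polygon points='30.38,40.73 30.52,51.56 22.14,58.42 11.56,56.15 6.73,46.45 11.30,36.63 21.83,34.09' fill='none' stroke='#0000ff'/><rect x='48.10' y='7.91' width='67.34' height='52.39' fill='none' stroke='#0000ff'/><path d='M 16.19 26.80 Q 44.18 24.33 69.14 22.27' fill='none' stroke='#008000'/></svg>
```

; LightBurn 1.6.03
; GRBL device profile, absolute coords
G21
G90
G0 X30.38 Y71.01
M4 S879
G1 X30.52 Y60.18 F1071
G1 X22.14 Y53.32 F1071
G1 X11.56 Y55.59 F1071
G1 X6.73 Y65.29 F1071
G1 X11.30 Y75.11 F1071
G1 X21.83 Y77.65 F1071
G1 X30.38 Y71.01 F1071
M5
G0 X48.10 Y103.83
M4 S879
G1 X115.44 Y103.83 F1071
G1 X115.44 Y51.44 F1071
G1 X48.10 Y51.44 F1071
G1 X48.10 Y103.83 F1071
M5
G0 X16.19 Y84.94
M4 S439
G1 X34.51 Y86.54 F1687
G1 X52.16 Y88.05 F1687
G1 X69.14 Y89.47 F1687
M5
G0 X0.00 Y0.00

Since the viewBox matches the mm dimensions, user units are millimetres directly. The only transform is the Y-flip y_m = 111.74 − y_svg.

Shape 1 is a regular polygon drawn with `<polygon>`. Its stroke #0000ff means cut at S879, F1071. After flipping Y the toolpath is (30.38,71.01) → (30.52,60.18) → (22.14,53.32) → (11.56,55.59) → (6.73,65.29) → (11.30,75.11) → (21.83,77.65) → (30.38,71.01), returning to the start.

Shape 2 is a rectangle drawn with `<rect>`. Its stroke #0000ff means cut at S879, F1071. After flipping Y the toolpath is (48.10,103.83) → (115.44,103.83) → (115.44,51.44) → (48.10,51.44) → (48.10,103.83), returning to the start.

Shape 3 is a quadratic bezier drawn with `<path>`. Its stroke #008000 means score at S439, F1687. After flipping Y the toolpath is (16.19,84.94) → (34.51,86.54) → (52.16,88.05) → (69.14,89.47).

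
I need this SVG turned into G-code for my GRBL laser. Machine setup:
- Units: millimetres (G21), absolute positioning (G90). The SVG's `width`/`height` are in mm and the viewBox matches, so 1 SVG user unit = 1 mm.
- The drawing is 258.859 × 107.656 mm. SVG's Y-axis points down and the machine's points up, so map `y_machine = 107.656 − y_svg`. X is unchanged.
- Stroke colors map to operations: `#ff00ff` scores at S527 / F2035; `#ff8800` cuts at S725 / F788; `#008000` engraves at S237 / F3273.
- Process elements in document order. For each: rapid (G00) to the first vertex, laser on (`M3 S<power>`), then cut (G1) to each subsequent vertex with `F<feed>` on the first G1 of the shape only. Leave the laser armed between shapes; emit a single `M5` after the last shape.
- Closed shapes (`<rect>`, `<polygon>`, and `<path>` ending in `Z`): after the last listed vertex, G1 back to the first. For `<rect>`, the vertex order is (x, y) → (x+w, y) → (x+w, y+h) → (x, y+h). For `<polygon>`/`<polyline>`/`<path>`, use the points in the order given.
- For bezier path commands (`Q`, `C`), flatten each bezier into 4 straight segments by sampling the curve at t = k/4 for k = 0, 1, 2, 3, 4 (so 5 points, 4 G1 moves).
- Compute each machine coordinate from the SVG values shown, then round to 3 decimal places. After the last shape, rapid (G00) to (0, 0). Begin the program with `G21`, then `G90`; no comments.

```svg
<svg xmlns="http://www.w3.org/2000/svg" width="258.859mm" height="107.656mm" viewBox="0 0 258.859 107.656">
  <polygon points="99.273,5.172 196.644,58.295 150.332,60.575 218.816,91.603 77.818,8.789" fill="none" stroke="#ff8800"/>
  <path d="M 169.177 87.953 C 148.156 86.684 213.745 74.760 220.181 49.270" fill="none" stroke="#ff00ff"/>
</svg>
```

1 u = 1 mm; y_m = 107.656 − y.

[1] `<polygon>` closed polygon, #ff8800→cut S725 F788: (99.273,102.484) → (196.644,49.361) → (150.332,47.081) → (218.816,16.053) → (77.818,98.867) → (99.273,102.484) (closed)

[2] `<path>` cubic bezier, #ff00ff→score S527 F2035: (169.177,19.703) → (167.373,22.698) → (184.383,29.962) → (206.540,41.767) → (220.181,58.386)

G21
G90
G00 X99.273 Y102.484
M3 S725
G1 X196.644 Y49.361 F788
G1 X150.332 Y47.081
G1 X218.816 Y16.053
G1 X77.818 Y98.867
G1 X99.273 Y102.484
G00 X169.177 Y19.703
M3 S527
G1 X167.373 Y22.698 F2035
G1 X184.383 Y29.962
G1 X206.540 Y41.767
G1 X220.181 Y58.386
M5
G00 X0.000 Y0.000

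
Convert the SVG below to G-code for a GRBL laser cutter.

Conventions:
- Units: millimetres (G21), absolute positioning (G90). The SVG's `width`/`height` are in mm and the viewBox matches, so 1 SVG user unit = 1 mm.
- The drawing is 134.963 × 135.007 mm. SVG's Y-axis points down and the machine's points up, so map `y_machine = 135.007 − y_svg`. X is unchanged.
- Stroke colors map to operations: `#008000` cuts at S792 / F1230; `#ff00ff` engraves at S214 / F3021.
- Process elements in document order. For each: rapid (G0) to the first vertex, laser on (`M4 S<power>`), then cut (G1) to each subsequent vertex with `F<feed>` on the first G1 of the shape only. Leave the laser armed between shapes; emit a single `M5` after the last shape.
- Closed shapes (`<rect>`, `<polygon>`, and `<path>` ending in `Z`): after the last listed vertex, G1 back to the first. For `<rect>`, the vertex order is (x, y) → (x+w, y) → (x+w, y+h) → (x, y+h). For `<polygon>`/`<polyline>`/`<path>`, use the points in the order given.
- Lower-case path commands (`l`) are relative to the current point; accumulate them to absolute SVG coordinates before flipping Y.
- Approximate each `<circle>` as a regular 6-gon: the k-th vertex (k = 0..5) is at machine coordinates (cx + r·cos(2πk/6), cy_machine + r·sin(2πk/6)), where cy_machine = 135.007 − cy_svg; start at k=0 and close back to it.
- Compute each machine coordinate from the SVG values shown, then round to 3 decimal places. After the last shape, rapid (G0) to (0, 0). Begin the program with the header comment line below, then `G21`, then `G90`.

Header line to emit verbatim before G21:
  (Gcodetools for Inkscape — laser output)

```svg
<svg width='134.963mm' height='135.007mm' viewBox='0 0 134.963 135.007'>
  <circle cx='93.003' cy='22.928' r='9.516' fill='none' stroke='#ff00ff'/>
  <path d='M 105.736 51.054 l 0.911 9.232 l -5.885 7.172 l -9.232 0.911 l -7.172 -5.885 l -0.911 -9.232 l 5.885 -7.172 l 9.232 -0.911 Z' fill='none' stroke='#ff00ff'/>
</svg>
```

(Gcodetools for Inkscape — laser output)
G21
G90
G0 X102.519 Y112.079
M4 S214
G1 X97.761 Y120.320 F3021
G1 X88.245 Y120.320
G1 X83.487 Y112.079
G1 X88.245 Y103.838
G1 X97.761 Y103.838
G1 X102.519 Y112.079
G0 X105.736 Y83.953
M4 S214
G1 X106.647 Y74.721 F3021
G1 X100.762 Y67.549
G1 X91.530 Y66.638
G1 X84.358 Y72.523
G1 X83.447 Y81.755
G1 X89.332 Y88.927
G1 X98.564 Y89.838
G1 X105.736 Y83.953
M5
G0 X0.000 Y0.000

1 u = 1 mm; y_m = 135.007 − y.

[1] `<circle>` circle, #ff00ff→engrave S214 F3021: (102.519,112.079) → (97.761,120.320) → (88.245,120.320) → (83.487,112.079) → (88.245,103.838) → (97.761,103.838) → (102.519,112.079) (closed)

[2] `<path>` regular polygon, #ff00ff→engrave S214 F3021: (105.736,83.953) → (106.647,74.721) → (100.762,67.549) → (91.530,66.638) → (84.358,72.523) → (83.447,81.755) → (89.332,88.927) → (98.564,89.838) → (105.736,83.953) (closed)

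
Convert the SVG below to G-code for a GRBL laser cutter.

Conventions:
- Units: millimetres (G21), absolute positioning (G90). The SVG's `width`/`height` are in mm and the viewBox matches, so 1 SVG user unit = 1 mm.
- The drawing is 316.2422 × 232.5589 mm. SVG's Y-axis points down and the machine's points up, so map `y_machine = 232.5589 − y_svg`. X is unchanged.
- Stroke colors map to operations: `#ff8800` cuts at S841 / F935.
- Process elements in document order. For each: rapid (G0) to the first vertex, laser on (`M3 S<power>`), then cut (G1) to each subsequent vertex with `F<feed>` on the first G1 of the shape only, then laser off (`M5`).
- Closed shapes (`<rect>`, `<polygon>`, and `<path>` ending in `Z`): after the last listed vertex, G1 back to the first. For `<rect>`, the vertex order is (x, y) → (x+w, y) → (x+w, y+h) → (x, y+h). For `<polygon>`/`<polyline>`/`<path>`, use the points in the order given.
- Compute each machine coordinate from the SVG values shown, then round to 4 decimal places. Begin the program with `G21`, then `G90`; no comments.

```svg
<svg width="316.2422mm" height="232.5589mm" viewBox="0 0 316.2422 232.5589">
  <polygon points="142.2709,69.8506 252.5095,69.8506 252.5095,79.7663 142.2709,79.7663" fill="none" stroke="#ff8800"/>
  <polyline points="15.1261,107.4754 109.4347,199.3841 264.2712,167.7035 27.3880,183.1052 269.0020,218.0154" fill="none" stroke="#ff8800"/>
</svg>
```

viewBox `0 0 316.2422 232.5589` with mm width/height → 1 unit = 1 mm. Flip: y_m = 232.5589 − y_svg.

**Shape 1** — `<polygon>` rectangle, stroke `#ff8800` → cut (S841, F935). Machine vertices: (142.2709,162.7083) → (252.5095,162.7083) → (252.5095,152.7926) → (142.2709,152.7926) → (142.2709,162.7083). Closed: final G1 returns to the first vertex.

**Shape 2** — `<polyline>` open polyline, stroke `#ff8800` → cut (S841, F935). Machine vertices: (15.1261,125.0835) → (109.4347,33.1748) → (264.2712,64.8554) → (27.3880,49.4537) → (269.0020,14.5435). Open path.

G21
G90
G0 X142.2709 Y162.7083
M3 S841
G1 X252.5095 Y162.7083 F935
G1 X252.5095 Y152.7926
G1 X142.2709 Y152.7926
G1 X142.2709 Y162.7083
M5
G0 X15.1261 Y125.0835
M3 S841
G1 X109.4347 Y33.1748 F935
G1 X264.2712 Y64.8554
G1 X27.3880 Y49.4537
G1 X269.0020 Y14.5435
M5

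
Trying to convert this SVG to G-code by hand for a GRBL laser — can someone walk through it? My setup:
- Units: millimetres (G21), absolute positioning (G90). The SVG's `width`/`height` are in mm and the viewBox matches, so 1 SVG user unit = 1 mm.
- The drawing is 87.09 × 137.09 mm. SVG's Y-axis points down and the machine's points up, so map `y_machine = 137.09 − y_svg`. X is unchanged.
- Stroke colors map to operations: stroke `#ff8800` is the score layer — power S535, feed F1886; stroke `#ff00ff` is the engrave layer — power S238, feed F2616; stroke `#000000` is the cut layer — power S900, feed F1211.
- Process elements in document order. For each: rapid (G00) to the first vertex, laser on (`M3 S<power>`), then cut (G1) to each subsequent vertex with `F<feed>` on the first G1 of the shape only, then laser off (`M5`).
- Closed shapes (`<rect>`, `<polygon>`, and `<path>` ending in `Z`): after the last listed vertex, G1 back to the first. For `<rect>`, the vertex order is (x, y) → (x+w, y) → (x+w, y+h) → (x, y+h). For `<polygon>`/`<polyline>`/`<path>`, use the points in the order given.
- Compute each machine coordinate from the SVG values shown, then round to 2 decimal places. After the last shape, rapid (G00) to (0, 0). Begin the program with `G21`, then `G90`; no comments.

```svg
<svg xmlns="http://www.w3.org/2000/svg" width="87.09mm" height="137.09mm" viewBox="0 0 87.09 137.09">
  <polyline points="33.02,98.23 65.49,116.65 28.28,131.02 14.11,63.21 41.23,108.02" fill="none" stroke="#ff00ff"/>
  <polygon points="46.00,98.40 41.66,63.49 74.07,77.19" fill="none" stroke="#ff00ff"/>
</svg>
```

G21
G90
G00 X33.02 Y38.86
M3 S238
G1 X65.49 Y20.44 F2616
G1 X28.28 Y6.07
G1 X14.11 Y73.88
G1 X41.23 Y29.07
M5
G00 X46.00 Y38.69
M3 S238
G1 X41.66 Y73.60 F2616
G1 X74.07 Y59.90
G1 X46.00 Y38.69
M5
G00 X0.00 Y0.00

1 u = 1 mm; y_m = 137.09 − y.

[1] `<polyline>` open polyline, #ff00ff→engrave S238 F2616: (33.02,38.86) → (65.49,20.44) → (28.28,6.07) → (14.11,73.88) → (41.23,29.07)

[2] `<polygon>` regular polygon, #ff00ff→engrave S238 F2616: (46.00,38.69) → (41.66,73.60) → (74.07,59.90) → (46.00,38.69) (closed)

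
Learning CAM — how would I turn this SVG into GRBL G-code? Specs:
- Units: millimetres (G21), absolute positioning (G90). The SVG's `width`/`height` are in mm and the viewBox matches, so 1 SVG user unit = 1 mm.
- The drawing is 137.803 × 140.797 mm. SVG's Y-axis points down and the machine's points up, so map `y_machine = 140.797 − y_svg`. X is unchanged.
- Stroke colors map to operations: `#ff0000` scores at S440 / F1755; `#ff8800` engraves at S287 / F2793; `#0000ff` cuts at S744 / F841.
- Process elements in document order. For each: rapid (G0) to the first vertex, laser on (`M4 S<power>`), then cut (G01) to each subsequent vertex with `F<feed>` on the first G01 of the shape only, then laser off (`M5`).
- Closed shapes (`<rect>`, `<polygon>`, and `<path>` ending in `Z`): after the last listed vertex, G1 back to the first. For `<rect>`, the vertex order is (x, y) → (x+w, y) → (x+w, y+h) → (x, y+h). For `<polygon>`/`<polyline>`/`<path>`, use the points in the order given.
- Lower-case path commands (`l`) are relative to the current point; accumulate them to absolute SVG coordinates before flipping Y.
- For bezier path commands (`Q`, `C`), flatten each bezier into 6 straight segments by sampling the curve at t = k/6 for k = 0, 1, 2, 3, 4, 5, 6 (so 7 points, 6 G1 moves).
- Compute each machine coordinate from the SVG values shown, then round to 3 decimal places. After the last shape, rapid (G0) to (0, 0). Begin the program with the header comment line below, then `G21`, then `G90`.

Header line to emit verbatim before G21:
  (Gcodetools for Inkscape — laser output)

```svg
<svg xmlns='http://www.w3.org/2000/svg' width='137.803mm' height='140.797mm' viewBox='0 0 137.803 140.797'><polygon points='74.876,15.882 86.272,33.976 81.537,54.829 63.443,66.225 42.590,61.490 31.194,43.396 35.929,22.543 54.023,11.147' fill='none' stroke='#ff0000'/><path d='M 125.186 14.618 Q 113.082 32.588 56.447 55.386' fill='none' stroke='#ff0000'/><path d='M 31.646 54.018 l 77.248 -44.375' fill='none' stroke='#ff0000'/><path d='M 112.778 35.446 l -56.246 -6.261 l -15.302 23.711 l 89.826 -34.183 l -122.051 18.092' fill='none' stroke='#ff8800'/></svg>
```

(Gcodetools for Inkscape — laser output)
G21
G90
G0 X74.876 Y124.915
M4 S440
G01 X86.272 Y106.821 F1755
G01 X81.537 Y85.968
G01 X63.443 Y74.572
G01 X42.590 Y79.307
G01 X31.194 Y97.401
G01 X35.929 Y118.254
G01 X54.023 Y129.650
G01 X74.876 Y124.915
M5
G0 X125.186 Y126.179
M4 S440
G01 X119.914 Y120.055 F1755
G01 X112.169 Y113.663
G01 X101.949 Y107.002
G01 X89.256 Y100.073
G01 X74.088 Y92.876
G01 X56.447 Y85.411
M5
G0 X31.646 Y86.779
M4 S440
G01 X108.894 Y131.154 F1755
M5
G0 X112.778 Y105.351
M4 S287
G01 X56.532 Y111.612 F2793
G01 X41.230 Y87.901
G01 X131.056 Y122.084
G01 X9.005 Y103.992
M5
G0 X0.000 Y0.000

Since the viewBox matches the mm dimensions, user units are millimetres directly. The only transform is the Y-flip y_m = 140.797 − y_svg.

Shape 1 is a regular polygon drawn with `<polygon>`. Its stroke #ff0000 means score at S440, F1755. After flipping Y the toolpath is (74.876,124.915) → (86.272,106.821) → (81.537,85.968) → (63.443,74.572) → (42.590,79.307) → (31.194,97.401) → (35.929,118.254) → (54.023,129.650) → (74.876,124.915), returning to the start.

Shape 2 is a quadratic bezier drawn with `<path>`. Its stroke #ff0000 means score at S440, F1755. After flipping Y the toolpath is (125.186,126.179) → (119.914,120.055) → (112.169,113.663) → (101.949,107.002) → (89.256,100.073) → (74.088,92.876) → (56.447,85.411).

Shape 3 is a line segment drawn with `<path>`. Its stroke #ff0000 means score at S440, F1755. After flipping Y the toolpath is (31.646,86.779) → (108.894,131.154).

Shape 4 is a open polyline drawn with `<path>`. Its stroke #ff8800 means engrave at S287, F2793. After flipping Y the toolpath is (112.778,105.351) → (56.532,111.612) → (41.230,87.901) → (131.056,122.084) → (9.005,103.992).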